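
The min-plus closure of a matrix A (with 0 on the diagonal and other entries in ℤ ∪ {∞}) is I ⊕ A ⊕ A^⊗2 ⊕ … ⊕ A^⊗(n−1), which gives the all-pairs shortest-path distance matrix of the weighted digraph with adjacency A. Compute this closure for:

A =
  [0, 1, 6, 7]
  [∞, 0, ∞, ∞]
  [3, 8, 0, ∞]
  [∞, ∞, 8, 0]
Closure =
  [0, 1, 6, 7]
  [∞, 0, ∞, ∞]
  [3, 4, 0, 10]
  [11, 12, 8, 0]

This is the Floyd-Warshall all-pairs shortest-path computation. For each intermediate vertex k = 0, 1, …, 3, update dist[i][j] ← min(dist[i][j], dist[i][k] + dist[k][j]). The final matrix gives, for each (i, j), the minimum total weight of any directed path from i to j (possibly empty when i = j).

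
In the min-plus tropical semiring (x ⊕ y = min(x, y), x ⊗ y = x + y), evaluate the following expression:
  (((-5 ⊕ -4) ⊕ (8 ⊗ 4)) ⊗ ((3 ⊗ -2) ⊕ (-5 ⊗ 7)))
(((-5 ⊕ -4) ⊕ (8 ⊗ 4)) ⊗ ((3 ⊗ -2) ⊕ (-5 ⊗ 7))) = -4

Expand innermost to outermost. Recall ⊕ takes the minimum of its arguments and ⊗ takes their sum. Working out the expression (((-5 ⊕ -4) ⊕ (8 ⊗ 4)) ⊗ ((3 ⊗ -2) ⊕ (-5 ⊗ 7))) gives -4.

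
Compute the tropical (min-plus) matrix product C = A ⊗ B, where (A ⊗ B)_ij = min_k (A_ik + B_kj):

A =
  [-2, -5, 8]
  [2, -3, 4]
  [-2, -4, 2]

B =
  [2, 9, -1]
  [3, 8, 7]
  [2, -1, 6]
A ⊗ B =
  [-2, 3, -3]
  [0, 3, 1]
  [-1, 1, -3]

Apply the min-plus product entry-by-entry:
  C[0][0] = min over k of (A[0][0] + B[0][0] = -2 + 2 = 0, A[0][1] + B[1][0] = -5 + 3 = -2, A[0][2] + B[2][0] = 8 + 2 = 10) = -2 (attained at k = 1)
  C[0][1] = min over k of (A[0][0] + B[0][1] = -2 + 9 = 7, A[0][1] + B[1][1] = -5 + 8 = 3, A[0][2] + B[2][1] = 8 + -1 = 7) = 3 (attained at k = 1)
  C[0][2] = min over k of (A[0][0] + B[0][2] = -2 + -1 = -3, A[0][1] + B[1][2] = -5 + 7 = 2, A[0][2] + B[2][2] = 8 + 6 = 14) = -3 (attained at k = 0)
  C[1][0] = min over k of (A[1][0] + B[0][0] = 2 + 2 = 4, A[1][1] + B[1][0] = -3 + 3 = 0, A[1][2] + B[2][0] = 4 + 2 = 6) = 0 (attained at k = 1)
  C[1][1] = min over k of (A[1][0] + B[0][1] = 2 + 9 = 11, A[1][1] + B[1][1] = -3 + 8 = 5, A[1][2] + B[2][1] = 4 + -1 = 3) = 3 (attained at k = 2)
  C[1][2] = min over k of (A[1][0] + B[0][2] = 2 + -1 = 1, A[1][1] + B[1][2] = -3 + 7 = 4, A[1][2] + B[2][2] = 4 + 6 = 10) = 1 (attained at k = 0)
  C[2][0] = min over k of (A[2][0] + B[0][0] = -2 + 2 = 0, A[2][1] + B[1][0] = -4 + 3 = -1, A[2][2] + B[2][0] = 2 + 2 = 4) = -1 (attained at k = 1)
  C[2][1] = min over k of (A[2][0] + B[0][1] = -2 + 9 = 7, A[2][1] + B[1][1] = -4 + 8 = 4, A[2][2] + B[2][1] = 2 + -1 = 1) = 1 (attained at k = 2)
  C[2][2] = min over k of (A[2][0] + B[0][2] = -2 + -1 = -3, A[2][1] + B[1][2] = -4 + 7 = 3, A[2][2] + B[2][2] = 2 + 6 = 8) = -3 (attained at k = 0)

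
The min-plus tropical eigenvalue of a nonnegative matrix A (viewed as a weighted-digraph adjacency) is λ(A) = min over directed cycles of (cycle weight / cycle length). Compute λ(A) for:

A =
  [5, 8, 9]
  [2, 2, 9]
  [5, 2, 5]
λ(A) = 2

Enumerate directed cycles and compute their means (weight / length). Sample:
  cycle 0 → 0: weight = 5, length = 1, mean = 5/1 ≈ 5.000
  cycle 1 → 1: weight = 2, length = 1, mean = 2/1 ≈ 2.000
  cycle 2 → 2: weight = 5, length = 1, mean = 5/1 ≈ 5.000
  cycle 0 → 1 → 0: weight = 10, length = 2, mean = 10/2 ≈ 5.000
  cycle 0 → 2 → 0: weight = 14, length = 2, mean = 14/2 ≈ 7.000
  cycle 1 → 0 → 1: weight = 10, length = 2, mean = 10/2 ≈ 5.000
Minimum mean = 2.000, attained e.g. along the cycle 1 → 1 with weight 2 and length 1. So λ(A) = 2/1 = 2.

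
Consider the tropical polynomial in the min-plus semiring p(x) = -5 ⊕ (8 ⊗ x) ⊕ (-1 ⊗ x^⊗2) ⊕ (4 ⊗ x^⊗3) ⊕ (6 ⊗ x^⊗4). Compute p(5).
p(5) = -5

A tropical monomial a ⊗ x^⊗i evaluates to a + i · x. Evaluating each term at x = 5:
  Term 0 contributes -5 + 0 · 5 = -5
  Term 1 contributes 8 + 1 · 5 = 13
  Term 2 contributes -1 + 2 · 5 = 9
  Term 3 contributes 4 + 3 · 5 = 19
  Term 4 contributes 6 + 4 · 5 = 26
p(5) = ⊕ of these = min[-5, 13, 9, 19, 26] = -5.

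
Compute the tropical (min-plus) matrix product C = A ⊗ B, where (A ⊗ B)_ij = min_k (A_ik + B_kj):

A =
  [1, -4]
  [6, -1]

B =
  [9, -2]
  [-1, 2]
A ⊗ B =
  [-5, -2]
  [-2, 1]

Apply the min-plus product entry-by-entry:
  C[0][0] = min over k of (A[0][0] + B[0][0] = 1 + 9 = 10, A[0][1] + B[1][0] = -4 + -1 = -5) = -5 (attained at k = 1)
  C[0][1] = min over k of (A[0][0] + B[0][1] = 1 + -2 = -1, A[0][1] + B[1][1] = -4 + 2 = -2) = -2 (attained at k = 1)
  C[1][0] = min over k of (A[1][0] + B[0][0] = 6 + 9 = 15, A[1][1] + B[1][0] = -1 + -1 = -2) = -2 (attained at k = 1)
  C[1][1] = min over k of (A[1][0] + B[0][1] = 6 + -2 = 4, A[1][1] + B[1][1] = -1 + 2 = 1) = 1 (attained at k = 1)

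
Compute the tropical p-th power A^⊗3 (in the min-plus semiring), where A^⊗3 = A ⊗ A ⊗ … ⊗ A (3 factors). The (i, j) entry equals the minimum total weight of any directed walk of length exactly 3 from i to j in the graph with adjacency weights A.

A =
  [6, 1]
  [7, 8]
A^⊗3 =
  [14, 9]
  [15, 14]

Each entry (A^⊗3)_ij equals the minimum over all length-3 walks i = v_0 → v_1 → … → v_3 = j of Σ_t A[v_t][v_{t+1}]. For example, for (i, j) = (0, 1) we minimise over 4 possible intermediate vertex sequences; the minimum is 9, attained along the walk 0 → 1 → 0 → 1.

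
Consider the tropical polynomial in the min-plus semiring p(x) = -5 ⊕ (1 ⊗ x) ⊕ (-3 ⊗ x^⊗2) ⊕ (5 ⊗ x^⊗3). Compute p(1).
p(1) = -5

A tropical monomial a ⊗ x^⊗i evaluates to a + i · x. Evaluating each term at x = 1:
  Term 0 contributes -5 + 0 · 1 = -5
  Term 1 contributes 1 + 1 · 1 = 2
  Term 2 contributes -3 + 2 · 1 = -1
  Term 3 contributes 5 + 3 · 1 = 8
p(1) = ⊕ of these = min[-5, 2, -1, 8] = -5.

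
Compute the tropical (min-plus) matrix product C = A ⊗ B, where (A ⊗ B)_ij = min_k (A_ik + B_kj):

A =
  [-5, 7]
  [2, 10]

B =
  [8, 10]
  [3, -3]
A ⊗ B =
  [3, 4]
  [10, 7]

Apply the min-plus product entry-by-entry:
  C[0][0] = min over k of (A[0][0] + B[0][0] = -5 + 8 = 3, A[0][1] + B[1][0] = 7 + 3 = 10) = 3 (attained at k = 0)
  C[0][1] = min over k of (A[0][0] + B[0][1] = -5 + 10 = 5, A[0][1] + B[1][1] = 7 + -3 = 4) = 4 (attained at k = 1)
  C[1][0] = min over k of (A[1][0] + B[0][0] = 2 + 8 = 10, A[1][1] + B[1][0] = 10 + 3 = 13) = 10 (attained at k = 0)
  C[1][1] = min over k of (A[1][0] + B[0][1] = 2 + 10 = 12, A[1][1] + B[1][1] = 10 + -3 = 7) = 7 (attained at k = 1)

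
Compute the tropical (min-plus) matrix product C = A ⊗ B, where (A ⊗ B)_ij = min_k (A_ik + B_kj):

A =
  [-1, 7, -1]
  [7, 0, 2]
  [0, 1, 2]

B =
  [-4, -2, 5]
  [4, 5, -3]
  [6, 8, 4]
A ⊗ B =
  [-5, -3, 3]
  [3, 5, -3]
  [-4, -2, -2]

Apply the min-plus product entry-by-entry:
  C[0][0] = min over k of (A[0][0] + B[0][0] = -1 + -4 = -5, A[0][1] + B[1][0] = 7 + 4 = 11, A[0][2] + B[2][0] = -1 + 6 = 5) = -5 (attained at k = 0)
  C[0][1] = min over k of (A[0][0] + B[0][1] = -1 + -2 = -3, A[0][1] + B[1][1] = 7 + 5 = 12, A[0][2] + B[2][1] = -1 + 8 = 7) = -3 (attained at k = 0)
  C[0][2] = min over k of (A[0][0] + B[0][2] = -1 + 5 = 4, A[0][1] + B[1][2] = 7 + -3 = 4, A[0][2] + B[2][2] = -1 + 4 = 3) = 3 (attained at k = 2)
  C[1][0] = min over k of (A[1][0] + B[0][0] = 7 + -4 = 3, A[1][1] + B[1][0] = 0 + 4 = 4, A[1][2] + B[2][0] = 2 + 6 = 8) = 3 (attained at k = 0)
  C[1][1] = min over k of (A[1][0] + B[0][1] = 7 + -2 = 5, A[1][1] + B[1][1] = 0 + 5 = 5, A[1][2] + B[2][1] = 2 + 8 = 10) = 5 (attained at k = 0)
  C[1][2] = min over k of (A[1][0] + B[0][2] = 7 + 5 = 12, A[1][1] + B[1][2] = 0 + -3 = -3, A[1][2] + B[2][2] = 2 + 4 = 6) = -3 (attained at k = 1)
  C[2][0] = min over k of (A[2][0] + B[0][0] = 0 + -4 = -4, A[2][1] + B[1][0] = 1 + 4 = 5, A[2][2] + B[2][0] = 2 + 6 = 8) = -4 (attained at k = 0)
  C[2][1] = min over k of (A[2][0] + B[0][1] = 0 + -2 = -2, A[2][1] + B[1][1] = 1 + 5 = 6, A[2][2] + B[2][1] = 2 + 8 = 10) = -2 (attained at k = 0)
  C[2][2] = min over k of (A[2][0] + B[0][2] = 0 + 5 = 5, A[2][1] + B[1][2] = 1 + -3 = -2, A[2][2] + B[2][2] = 2 + 4 = 6) = -2 (attained at k = 1)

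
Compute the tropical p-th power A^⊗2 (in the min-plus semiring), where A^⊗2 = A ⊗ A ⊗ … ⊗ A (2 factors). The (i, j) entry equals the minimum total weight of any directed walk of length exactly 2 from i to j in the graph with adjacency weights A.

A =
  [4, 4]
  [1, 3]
A^⊗2 =
  [5, 7]
  [4, 5]

Each entry (A^⊗2)_ij equals the minimum over all length-2 walks i = v_0 → v_1 → … → v_2 = j of Σ_t A[v_t][v_{t+1}]. For example, for (i, j) = (0, 1) we minimise over 2 possible intermediate vertex sequences; the minimum is 7, attained along the walk 0 → 1 → 1.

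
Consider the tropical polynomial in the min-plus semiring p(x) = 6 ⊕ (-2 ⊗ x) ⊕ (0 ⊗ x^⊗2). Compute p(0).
p(0) = -2

A tropical monomial a ⊗ x^⊗i evaluates to a + i · x. Evaluating each term at x = 0:
  Term 0 contributes 6 + 0 · 0 = 6
  Term 1 contributes -2 + 1 · 0 = -2
  Term 2 contributes 0 + 2 · 0 = 0
p(0) = ⊕ of these = min[6, -2, 0] = -2.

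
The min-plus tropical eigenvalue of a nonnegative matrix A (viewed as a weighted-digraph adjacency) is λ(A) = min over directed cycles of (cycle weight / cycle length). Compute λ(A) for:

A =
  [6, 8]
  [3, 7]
λ(A) = 11/2

Enumerate directed cycles and compute their means (weight / length). Sample:
  cycle 0 → 0: weight = 6, length = 1, mean = 6/1 ≈ 6.000
  cycle 1 → 1: weight = 7, length = 1, mean = 7/1 ≈ 7.000
  cycle 0 → 1 → 0: weight = 11, length = 2, mean = 11/2 ≈ 5.500
  cycle 1 → 0 → 1: weight = 11, length = 2, mean = 11/2 ≈ 5.500
Minimum mean = 5.500, attained e.g. along the cycle 0 → 1 → 0 with weight 11 and length 2. So λ(A) = 11/2 = 11/2.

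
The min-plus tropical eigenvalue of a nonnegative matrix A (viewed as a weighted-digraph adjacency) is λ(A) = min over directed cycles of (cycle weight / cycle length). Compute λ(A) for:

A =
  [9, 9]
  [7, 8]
λ(A) = 8

Enumerate directed cycles and compute their means (weight / length). Sample:
  cycle 0 → 0: weight = 9, length = 1, mean = 9/1 ≈ 9.000
  cycle 1 → 1: weight = 8, length = 1, mean = 8/1 ≈ 8.000
  cycle 0 → 1 → 0: weight = 16, length = 2, mean = 16/2 ≈ 8.000
  cycle 1 → 0 → 1: weight = 16, length = 2, mean = 16/2 ≈ 8.000
Minimum mean = 8.000, attained e.g. along the cycle 1 → 1 with weight 8 and length 1. So λ(A) = 8/1 = 8.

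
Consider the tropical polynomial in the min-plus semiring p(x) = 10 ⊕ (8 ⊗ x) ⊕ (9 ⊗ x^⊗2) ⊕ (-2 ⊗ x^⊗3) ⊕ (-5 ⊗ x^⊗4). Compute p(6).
p(6) = 10

A tropical monomial a ⊗ x^⊗i evaluates to a + i · x. Evaluating each term at x = 6:
  Term 0 contributes 10 + 0 · 6 = 10
  Term 1 contributes 8 + 1 · 6 = 14
  Term 2 contributes 9 + 2 · 6 = 21
  Term 3 contributes -2 + 3 · 6 = 16
  Term 4 contributes -5 + 4 · 6 = 19
p(6) = ⊕ of these = min[10, 14, 21, 16, 19] = 10.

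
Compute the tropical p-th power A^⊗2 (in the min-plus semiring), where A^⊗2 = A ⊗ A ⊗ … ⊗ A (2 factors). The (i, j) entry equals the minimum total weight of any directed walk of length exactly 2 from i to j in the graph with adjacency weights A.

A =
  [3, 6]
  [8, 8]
A^⊗2 =
  [6, 9]
  [11, 14]

Each entry (A^⊗2)_ij equals the minimum over all length-2 walks i = v_0 → v_1 → … → v_2 = j of Σ_t A[v_t][v_{t+1}]. For example, for (i, j) = (0, 1) we minimise over 2 possible intermediate vertex sequences; the minimum is 9, attained along the walk 0 → 0 → 1.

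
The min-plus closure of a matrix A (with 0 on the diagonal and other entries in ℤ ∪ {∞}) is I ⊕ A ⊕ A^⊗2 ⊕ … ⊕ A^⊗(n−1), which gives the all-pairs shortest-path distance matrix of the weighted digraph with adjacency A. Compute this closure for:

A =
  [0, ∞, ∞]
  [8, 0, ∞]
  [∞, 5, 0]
Closure =
  [0, ∞, ∞]
  [8, 0, ∞]
  [13, 5, 0]

This is the Floyd-Warshall all-pairs shortest-path computation. For each intermediate vertex k = 0, 1, …, 2, update dist[i][j] ← min(dist[i][j], dist[i][k] + dist[k][j]). The final matrix gives, for each (i, j), the minimum total weight of any directed path from i to j (possibly empty when i = j).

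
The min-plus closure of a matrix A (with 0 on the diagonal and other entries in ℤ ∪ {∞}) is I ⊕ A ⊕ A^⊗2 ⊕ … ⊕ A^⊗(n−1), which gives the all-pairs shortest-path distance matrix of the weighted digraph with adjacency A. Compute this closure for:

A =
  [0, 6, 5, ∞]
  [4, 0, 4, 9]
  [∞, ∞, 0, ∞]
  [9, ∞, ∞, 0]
Closure =
  [0, 6, 5, 15]
  [4, 0, 4, 9]
  [∞, ∞, 0, ∞]
  [9, 15, 14, 0]

This is the Floyd-Warshall all-pairs shortest-path computation. For each intermediate vertex k = 0, 1, …, 3, update dist[i][j] ← min(dist[i][j], dist[i][k] + dist[k][j]). The final matrix gives, for each (i, j), the minimum total weight of any directed path from i to j (possibly empty when i = j).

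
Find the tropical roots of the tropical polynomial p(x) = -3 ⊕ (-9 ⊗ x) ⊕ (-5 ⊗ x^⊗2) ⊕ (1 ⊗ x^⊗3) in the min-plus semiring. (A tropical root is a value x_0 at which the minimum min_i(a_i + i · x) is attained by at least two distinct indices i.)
Roots: {-6, -4, 6}

Each tropical root is a break point of the lower envelope of the lines y = a_i + i · x (there are 4 lines, with slopes 0, 1, ..., 3). Only the lines that attain the minimum somewhere contribute to roots; other lines are dominated. Here the surviving (envelope) indices are i = 3, i = 2, i = 1, i = 0.
Intersections between consecutive envelope lines give the roots: for adjacent envelope indices i < j the intersection is x = (a_i − a_j) / (j − i). Reading off the sorted break points: {-6, -4, 6}.
Verification: at each break x_0, at least two indices attain the minimum of min_i(a_i + i · x_0).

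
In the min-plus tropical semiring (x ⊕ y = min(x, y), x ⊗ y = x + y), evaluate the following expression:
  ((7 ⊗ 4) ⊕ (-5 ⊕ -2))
((7 ⊗ 4) ⊕ (-5 ⊕ -2)) = -5

Expand innermost to outermost. Recall ⊕ takes the minimum of its arguments and ⊗ takes their sum. Working out the expression ((7 ⊗ 4) ⊕ (-5 ⊕ -2)) gives -5.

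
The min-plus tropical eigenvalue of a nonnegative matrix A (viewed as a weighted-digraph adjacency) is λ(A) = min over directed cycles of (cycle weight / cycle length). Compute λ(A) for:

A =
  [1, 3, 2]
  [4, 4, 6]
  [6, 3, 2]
λ(A) = 1

Enumerate directed cycles and compute their means (weight / length). Sample:
  cycle 0 → 0: weight = 1, length = 1, mean = 1/1 ≈ 1.000
  cycle 1 → 1: weight = 4, length = 1, mean = 4/1 ≈ 4.000
  cycle 2 → 2: weight = 2, length = 1, mean = 2/1 ≈ 2.000
  cycle 0 → 1 → 0: weight = 7, length = 2, mean = 7/2 ≈ 3.500
  cycle 0 → 2 → 0: weight = 8, length = 2, mean = 8/2 ≈ 4.000
  cycle 1 → 0 → 1: weight = 7, length = 2, mean = 7/2 ≈ 3.500
Minimum mean = 1.000, attained e.g. along the cycle 0 → 0 with weight 1 and length 1. So λ(A) = 1/1 = 1.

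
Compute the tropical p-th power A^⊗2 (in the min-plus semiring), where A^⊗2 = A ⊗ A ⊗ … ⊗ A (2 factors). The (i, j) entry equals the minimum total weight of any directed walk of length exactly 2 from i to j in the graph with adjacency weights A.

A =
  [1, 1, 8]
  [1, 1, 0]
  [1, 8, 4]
A^⊗2 =
  [2, 2, 1]
  [1, 2, 1]
  [2, 2, 8]

Each entry (A^⊗2)_ij equals the minimum over all length-2 walks i = v_0 → v_1 → … → v_2 = j of Σ_t A[v_t][v_{t+1}]. For example, for (i, j) = (0, 2) we minimise over 3 possible intermediate vertex sequences; the minimum is 1, attained along the walk 0 → 1 → 2.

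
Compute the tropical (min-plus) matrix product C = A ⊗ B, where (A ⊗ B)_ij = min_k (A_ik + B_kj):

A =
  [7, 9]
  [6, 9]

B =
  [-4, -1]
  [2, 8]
A ⊗ B =
  [3, 6]
  [2, 5]

Apply the min-plus product entry-by-entry:
  C[0][0] = min over k of (A[0][0] + B[0][0] = 7 + -4 = 3, A[0][1] + B[1][0] = 9 + 2 = 11) = 3 (attained at k = 0)
  C[0][1] = min over k of (A[0][0] + B[0][1] = 7 + -1 = 6, A[0][1] + B[1][1] = 9 + 8 = 17) = 6 (attained at k = 0)
  C[1][0] = min over k of (A[1][0] + B[0][0] = 6 + -4 = 2, A[1][1] + B[1][0] = 9 + 2 = 11) = 2 (attained at k = 0)
  C[1][1] = min over k of (A[1][0] + B[0][1] = 6 + -1 = 5, A[1][1] + B[1][1] = 9 + 8 = 17) = 5 (attained at k = 0)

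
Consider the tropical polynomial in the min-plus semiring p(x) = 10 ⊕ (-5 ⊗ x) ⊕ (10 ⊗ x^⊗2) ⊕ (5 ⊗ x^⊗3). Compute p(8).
p(8) = 3

A tropical monomial a ⊗ x^⊗i evaluates to a + i · x. Evaluating each term at x = 8:
  Term 0 contributes 10 + 0 · 8 = 10
  Term 1 contributes -5 + 1 · 8 = 3
  Term 2 contributes 10 + 2 · 8 = 26
  Term 3 contributes 5 + 3 · 8 = 29
p(8) = ⊕ of these = min[10, 3, 26, 29] = 3.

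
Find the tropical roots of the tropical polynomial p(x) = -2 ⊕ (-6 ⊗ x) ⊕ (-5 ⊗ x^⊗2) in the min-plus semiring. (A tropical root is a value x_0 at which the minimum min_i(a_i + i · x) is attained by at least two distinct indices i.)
Roots: {-1, 4}

Each tropical root is a break point of the lower envelope of the lines y = a_i + i · x (there are 3 lines, with slopes 0, 1, ..., 2). Only the lines that attain the minimum somewhere contribute to roots; other lines are dominated. Here the surviving (envelope) indices are i = 2, i = 1, i = 0.
Intersections between consecutive envelope lines give the roots: for adjacent envelope indices i < j the intersection is x = (a_i − a_j) / (j − i). Reading off the sorted break points: {-1, 4}.
Verification: at each break x_0, at least two indices attain the minimum of min_i(a_i + i · x_0).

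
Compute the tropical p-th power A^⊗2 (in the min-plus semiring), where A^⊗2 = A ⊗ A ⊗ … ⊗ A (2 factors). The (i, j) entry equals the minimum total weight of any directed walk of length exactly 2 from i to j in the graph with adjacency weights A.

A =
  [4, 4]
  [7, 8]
A^⊗2 =
  [8, 8]
  [11, 11]

Each entry (A^⊗2)_ij equals the minimum over all length-2 walks i = v_0 → v_1 → … → v_2 = j of Σ_t A[v_t][v_{t+1}]. For example, for (i, j) = (0, 1) we minimise over 2 possible intermediate vertex sequences; the minimum is 8, attained along the walk 0 → 0 → 1.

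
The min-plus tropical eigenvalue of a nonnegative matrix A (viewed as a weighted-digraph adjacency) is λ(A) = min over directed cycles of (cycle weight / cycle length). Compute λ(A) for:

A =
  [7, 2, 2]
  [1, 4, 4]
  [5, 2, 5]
λ(A) = 3/2

Enumerate directed cycles and compute their means (weight / length). Sample:
  cycle 0 → 0: weight = 7, length = 1, mean = 7/1 ≈ 7.000
  cycle 1 → 1: weight = 4, length = 1, mean = 4/1 ≈ 4.000
  cycle 2 → 2: weight = 5, length = 1, mean = 5/1 ≈ 5.000
  cycle 0 → 1 → 0: weight = 3, length = 2, mean = 3/2 ≈ 1.500
  cycle 0 → 2 → 0: weight = 7, length = 2, mean = 7/2 ≈ 3.500
  cycle 1 → 0 → 1: weight = 3, length = 2, mean = 3/2 ≈ 1.500
Minimum mean = 1.500, attained e.g. along the cycle 0 → 1 → 0 with weight 3 and length 2. So λ(A) = 3/2 = 3/2.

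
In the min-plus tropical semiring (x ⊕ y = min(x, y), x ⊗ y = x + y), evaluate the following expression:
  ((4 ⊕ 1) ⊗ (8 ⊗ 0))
((4 ⊕ 1) ⊗ (8 ⊗ 0)) = 9

Expand innermost to outermost. Recall ⊕ takes the minimum of its arguments and ⊗ takes their sum. Working out the expression ((4 ⊕ 1) ⊗ (8 ⊗ 0)) gives 9.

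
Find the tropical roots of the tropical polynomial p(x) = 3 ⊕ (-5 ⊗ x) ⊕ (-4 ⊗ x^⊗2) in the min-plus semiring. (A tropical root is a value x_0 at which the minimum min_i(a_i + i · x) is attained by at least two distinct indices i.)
Roots: {-1, 8}

Each tropical root is a break point of the lower envelope of the lines y = a_i + i · x (there are 3 lines, with slopes 0, 1, ..., 2). Only the lines that attain the minimum somewhere contribute to roots; other lines are dominated. Here the surviving (envelope) indices are i = 2, i = 1, i = 0.
Intersections between consecutive envelope lines give the roots: for adjacent envelope indices i < j the intersection is x = (a_i − a_j) / (j − i). Reading off the sorted break points: {-1, 8}.
Verification: at each break x_0, at least two indices attain the minimum of min_i(a_i + i · x_0).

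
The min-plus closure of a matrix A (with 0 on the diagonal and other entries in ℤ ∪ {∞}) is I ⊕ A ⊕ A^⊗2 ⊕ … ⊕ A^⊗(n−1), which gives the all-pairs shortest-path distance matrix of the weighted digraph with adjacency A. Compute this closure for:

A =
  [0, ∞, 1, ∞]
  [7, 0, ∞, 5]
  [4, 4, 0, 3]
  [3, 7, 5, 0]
Closure =
  [0, 5, 1, 4]
  [7, 0, 8, 5]
  [4, 4, 0, 3]
  [3, 7, 4, 0]

This is the Floyd-Warshall all-pairs shortest-path computation. For each intermediate vertex k = 0, 1, …, 3, update dist[i][j] ← min(dist[i][j], dist[i][k] + dist[k][j]). The final matrix gives, for each (i, j), the minimum total weight of any directed path from i to j (possibly empty when i = j).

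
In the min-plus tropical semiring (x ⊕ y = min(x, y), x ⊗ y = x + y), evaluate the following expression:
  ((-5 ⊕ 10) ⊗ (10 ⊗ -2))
((-5 ⊕ 10) ⊗ (10 ⊗ -2)) = 3

Expand innermost to outermost. Recall ⊕ takes the minimum of its arguments and ⊗ takes their sum. Working out the expression ((-5 ⊕ 10) ⊗ (10 ⊗ -2)) gives 3.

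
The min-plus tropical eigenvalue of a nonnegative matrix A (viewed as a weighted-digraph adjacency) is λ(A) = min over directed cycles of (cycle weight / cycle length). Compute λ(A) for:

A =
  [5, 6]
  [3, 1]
λ(A) = 1

Enumerate directed cycles and compute their means (weight / length). Sample:
  cycle 0 → 0: weight = 5, length = 1, mean = 5/1 ≈ 5.000
  cycle 1 → 1: weight = 1, length = 1, mean = 1/1 ≈ 1.000
  cycle 0 → 1 → 0: weight = 9, length = 2, mean = 9/2 ≈ 4.500
  cycle 1 → 0 → 1: weight = 9, length = 2, mean = 9/2 ≈ 4.500
Minimum mean = 1.000, attained e.g. along the cycle 1 → 1 with weight 1 and length 1. So λ(A) = 1/1 = 1.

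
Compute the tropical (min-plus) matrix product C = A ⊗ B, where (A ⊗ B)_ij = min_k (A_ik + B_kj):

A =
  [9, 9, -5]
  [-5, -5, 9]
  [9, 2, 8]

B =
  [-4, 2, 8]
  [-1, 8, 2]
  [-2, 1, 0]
A ⊗ B =
  [-7, -4, -5]
  [-9, -3, -3]
  [1, 9, 4]

Apply the min-plus product entry-by-entry:
  C[0][0] = min over k of (A[0][0] + B[0][0] = 9 + -4 = 5, A[0][1] + B[1][0] = 9 + -1 = 8, A[0][2] + B[2][0] = -5 + -2 = -7) = -7 (attained at k = 2)
  C[0][1] = min over k of (A[0][0] + B[0][1] = 9 + 2 = 11, A[0][1] + B[1][1] = 9 + 8 = 17, A[0][2] + B[2][1] = -5 + 1 = -4) = -4 (attained at k = 2)
  C[0][2] = min over k of (A[0][0] + B[0][2] = 9 + 8 = 17, A[0][1] + B[1][2] = 9 + 2 = 11, A[0][2] + B[2][2] = -5 + 0 = -5) = -5 (attained at k = 2)
  C[1][0] = min over k of (A[1][0] + B[0][0] = -5 + -4 = -9, A[1][1] + B[1][0] = -5 + -1 = -6, A[1][2] + B[2][0] = 9 + -2 = 7) = -9 (attained at k = 0)
  C[1][1] = min over k of (A[1][0] + B[0][1] = -5 + 2 = -3, A[1][1] + B[1][1] = -5 + 8 = 3, A[1][2] + B[2][1] = 9 + 1 = 10) = -3 (attained at k = 0)
  C[1][2] = min over k of (A[1][0] + B[0][2] = -5 + 8 = 3, A[1][1] + B[1][2] = -5 + 2 = -3, A[1][2] + B[2][2] = 9 + 0 = 9) = -3 (attained at k = 1)
  C[2][0] = min over k of (A[2][0] + B[0][0] = 9 + -4 = 5, A[2][1] + B[1][0] = 2 + -1 = 1, A[2][2] + B[2][0] = 8 + -2 = 6) = 1 (attained at k = 1)
  C[2][1] = min over k of (A[2][0] + B[0][1] = 9 + 2 = 11, A[2][1] + B[1][1] = 2 + 8 = 10, A[2][2] + B[2][1] = 8 + 1 = 9) = 9 (attained at k = 2)
  C[2][2] = min over k of (A[2][0] + B[0][2] = 9 + 8 = 17, A[2][1] + B[1][2] = 2 + 2 = 4, A[2][2] + B[2][2] = 8 + 0 = 8) = 4 (attained at k = 1)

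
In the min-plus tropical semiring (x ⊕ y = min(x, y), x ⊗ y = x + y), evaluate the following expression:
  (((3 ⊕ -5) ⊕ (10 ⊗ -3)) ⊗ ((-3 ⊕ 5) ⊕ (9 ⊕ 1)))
(((3 ⊕ -5) ⊕ (10 ⊗ -3)) ⊗ ((-3 ⊕ 5) ⊕ (9 ⊕ 1))) = -8

Expand innermost to outermost. Recall ⊕ takes the minimum of its arguments and ⊗ takes their sum. Working out the expression (((3 ⊕ -5) ⊕ (10 ⊗ -3)) ⊗ ((-3 ⊕ 5) ⊕ (9 ⊕ 1))) gives -8.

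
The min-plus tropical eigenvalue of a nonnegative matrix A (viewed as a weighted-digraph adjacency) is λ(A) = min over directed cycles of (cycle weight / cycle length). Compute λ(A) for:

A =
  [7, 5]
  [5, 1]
λ(A) = 1

Enumerate directed cycles and compute their means (weight / length). Sample:
  cycle 0 → 0: weight = 7, length = 1, mean = 7/1 ≈ 7.000
  cycle 1 → 1: weight = 1, length = 1, mean = 1/1 ≈ 1.000
  cycle 0 → 1 → 0: weight = 10, length = 2, mean = 10/2 ≈ 5.000
  cycle 1 → 0 → 1: weight = 10, length = 2, mean = 10/2 ≈ 5.000
Minimum mean = 1.000, attained e.g. along the cycle 1 → 1 with weight 1 and length 1. So λ(A) = 1/1 = 1.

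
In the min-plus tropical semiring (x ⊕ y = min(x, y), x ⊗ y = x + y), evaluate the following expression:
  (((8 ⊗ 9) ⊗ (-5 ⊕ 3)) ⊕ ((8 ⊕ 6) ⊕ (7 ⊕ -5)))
(((8 ⊗ 9) ⊗ (-5 ⊕ 3)) ⊕ ((8 ⊕ 6) ⊕ (7 ⊕ -5))) = -5

Expand innermost to outermost. Recall ⊕ takes the minimum of its arguments and ⊗ takes their sum. Working out the expression (((8 ⊗ 9) ⊗ (-5 ⊕ 3)) ⊕ ((8 ⊕ 6) ⊕ (7 ⊕ -5))) gives -5.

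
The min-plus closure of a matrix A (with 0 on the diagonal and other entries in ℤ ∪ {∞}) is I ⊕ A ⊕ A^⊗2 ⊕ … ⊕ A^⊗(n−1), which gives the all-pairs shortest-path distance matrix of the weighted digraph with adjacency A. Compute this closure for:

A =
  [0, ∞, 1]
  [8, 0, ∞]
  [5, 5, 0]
Closure =
  [0, 6, 1]
  [8, 0, 9]
  [5, 5, 0]

This is the Floyd-Warshall all-pairs shortest-path computation. For each intermediate vertex k = 0, 1, …, 2, update dist[i][j] ← min(dist[i][j], dist[i][k] + dist[k][j]). The final matrix gives, for each (i, j), the minimum total weight of any directed path from i to j (possibly empty when i = j).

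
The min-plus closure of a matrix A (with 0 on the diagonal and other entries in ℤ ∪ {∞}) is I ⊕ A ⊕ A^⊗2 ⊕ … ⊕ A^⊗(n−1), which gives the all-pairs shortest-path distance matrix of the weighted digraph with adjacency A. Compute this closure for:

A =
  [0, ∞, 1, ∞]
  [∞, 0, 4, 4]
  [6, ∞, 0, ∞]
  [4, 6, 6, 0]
Closure =
  [0, ∞, 1, ∞]
  [8, 0, 4, 4]
  [6, ∞, 0, ∞]
  [4, 6, 5, 0]

This is the Floyd-Warshall all-pairs shortest-path computation. For each intermediate vertex k = 0, 1, …, 3, update dist[i][j] ← min(dist[i][j], dist[i][k] + dist[k][j]). The final matrix gives, for each (i, j), the minimum total weight of any directed path from i to j (possibly empty when i = j).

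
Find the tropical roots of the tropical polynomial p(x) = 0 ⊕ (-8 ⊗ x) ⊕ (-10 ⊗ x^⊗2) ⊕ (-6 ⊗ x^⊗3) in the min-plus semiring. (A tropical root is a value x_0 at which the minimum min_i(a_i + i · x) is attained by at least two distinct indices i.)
Roots: {-4, 2, 8}

Each tropical root is a break point of the lower envelope of the lines y = a_i + i · x (there are 4 lines, with slopes 0, 1, ..., 3). Only the lines that attain the minimum somewhere contribute to roots; other lines are dominated. Here the surviving (envelope) indices are i = 3, i = 2, i = 1, i = 0.
Intersections between consecutive envelope lines give the roots: for adjacent envelope indices i < j the intersection is x = (a_i − a_j) / (j − i). Reading off the sorted break points: {-4, 2, 8}.
Verification: at each break x_0, at least two indices attain the minimum of min_i(a_i + i · x_0).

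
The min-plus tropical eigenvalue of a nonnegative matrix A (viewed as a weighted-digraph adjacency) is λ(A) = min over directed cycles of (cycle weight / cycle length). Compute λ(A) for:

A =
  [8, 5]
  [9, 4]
λ(A) = 4

Enumerate directed cycles and compute their means (weight / length). Sample:
  cycle 0 → 0: weight = 8, length = 1, mean = 8/1 ≈ 8.000
  cycle 1 → 1: weight = 4, length = 1, mean = 4/1 ≈ 4.000
  cycle 0 → 1 → 0: weight = 14, length = 2, mean = 14/2 ≈ 7.000
  cycle 1 → 0 → 1: weight = 14, length = 2, mean = 14/2 ≈ 7.000
Minimum mean = 4.000, attained e.g. along the cycle 1 → 1 with weight 4 and length 1. So λ(A) = 4/1 = 4.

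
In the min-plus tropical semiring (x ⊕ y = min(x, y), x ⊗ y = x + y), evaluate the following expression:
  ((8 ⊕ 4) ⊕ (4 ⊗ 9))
((8 ⊕ 4) ⊕ (4 ⊗ 9)) = 4

Expand innermost to outermost. Recall ⊕ takes the minimum of its arguments and ⊗ takes their sum. Working out the expression ((8 ⊕ 4) ⊕ (4 ⊗ 9)) gives 4.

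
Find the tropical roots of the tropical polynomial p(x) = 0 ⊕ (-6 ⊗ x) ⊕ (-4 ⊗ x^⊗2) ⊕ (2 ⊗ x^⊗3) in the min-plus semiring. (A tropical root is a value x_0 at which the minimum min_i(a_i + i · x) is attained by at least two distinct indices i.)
Roots: {-6, -2, 6}

Each tropical root is a break point of the lower envelope of the lines y = a_i + i · x (there are 4 lines, with slopes 0, 1, ..., 3). Only the lines that attain the minimum somewhere contribute to roots; other lines are dominated. Here the surviving (envelope) indices are i = 3, i = 2, i = 1, i = 0.
Intersections between consecutive envelope lines give the roots: for adjacent envelope indices i < j the intersection is x = (a_i − a_j) / (j − i). Reading off the sorted break points: {-6, -2, 6}.
Verification: at each break x_0, at least two indices attain the minimum of min_i(a_i + i · x_0).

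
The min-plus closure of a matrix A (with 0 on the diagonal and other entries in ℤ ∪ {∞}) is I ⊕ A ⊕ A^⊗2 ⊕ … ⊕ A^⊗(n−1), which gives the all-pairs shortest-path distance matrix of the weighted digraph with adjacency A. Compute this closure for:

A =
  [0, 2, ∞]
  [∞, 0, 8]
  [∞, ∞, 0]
Closure =
  [0, 2, 10]
  [∞, 0, 8]
  [∞, ∞, 0]

This is the Floyd-Warshall all-pairs shortest-path computation. For each intermediate vertex k = 0, 1, …, 2, update dist[i][j] ← min(dist[i][j], dist[i][k] + dist[k][j]). The final matrix gives, for each (i, j), the minimum total weight of any directed path from i to j (possibly empty when i = j).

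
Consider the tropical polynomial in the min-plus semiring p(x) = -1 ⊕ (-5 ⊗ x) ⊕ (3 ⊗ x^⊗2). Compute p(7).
p(7) = -1

A tropical monomial a ⊗ x^⊗i evaluates to a + i · x. Evaluating each term at x = 7:
  Term 0 contributes -1 + 0 · 7 = -1
  Term 1 contributes -5 + 1 · 7 = 2
  Term 2 contributes 3 + 2 · 7 = 17
p(7) = ⊕ of these = min[-1, 2, 17] = -1.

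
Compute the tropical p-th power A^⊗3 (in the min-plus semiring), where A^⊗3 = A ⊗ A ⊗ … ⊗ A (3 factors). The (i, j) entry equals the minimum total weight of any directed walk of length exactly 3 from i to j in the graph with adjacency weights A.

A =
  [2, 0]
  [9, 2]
A^⊗3 =
  [6, 4]
  [13, 6]

Each entry (A^⊗3)_ij equals the minimum over all length-3 walks i = v_0 → v_1 → … → v_3 = j of Σ_t A[v_t][v_{t+1}]. For example, for (i, j) = (0, 1) we minimise over 4 possible intermediate vertex sequences; the minimum is 4, attained along the walk 0 → 0 → 0 → 1.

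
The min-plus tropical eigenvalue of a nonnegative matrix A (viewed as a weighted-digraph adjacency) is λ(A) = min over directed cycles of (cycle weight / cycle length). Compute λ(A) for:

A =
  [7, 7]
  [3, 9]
λ(A) = 5

Enumerate directed cycles and compute their means (weight / length). Sample:
  cycle 0 → 0: weight = 7, length = 1, mean = 7/1 ≈ 7.000
  cycle 1 → 1: weight = 9, length = 1, mean = 9/1 ≈ 9.000
  cycle 0 → 1 → 0: weight = 10, length = 2, mean = 10/2 ≈ 5.000
  cycle 1 → 0 → 1: weight = 10, length = 2, mean = 10/2 ≈ 5.000
Minimum mean = 5.000, attained e.g. along the cycle 0 → 1 → 0 with weight 10 and length 2. So λ(A) = 10/2 = 5.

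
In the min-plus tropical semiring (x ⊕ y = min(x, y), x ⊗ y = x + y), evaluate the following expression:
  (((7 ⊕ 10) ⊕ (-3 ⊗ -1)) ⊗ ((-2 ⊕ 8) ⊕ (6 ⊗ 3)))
(((7 ⊕ 10) ⊕ (-3 ⊗ -1)) ⊗ ((-2 ⊕ 8) ⊕ (6 ⊗ 3))) = -6

Expand innermost to outermost. Recall ⊕ takes the minimum of its arguments and ⊗ takes their sum. Working out the expression (((7 ⊕ 10) ⊕ (-3 ⊗ -1)) ⊗ ((-2 ⊕ 8) ⊕ (6 ⊗ 3))) gives -6.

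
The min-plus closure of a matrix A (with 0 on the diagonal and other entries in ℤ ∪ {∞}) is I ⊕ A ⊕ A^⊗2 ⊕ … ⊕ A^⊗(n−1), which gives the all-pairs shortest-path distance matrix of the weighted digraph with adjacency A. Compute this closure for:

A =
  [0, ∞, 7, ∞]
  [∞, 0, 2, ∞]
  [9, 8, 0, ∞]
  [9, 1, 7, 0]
Closure =
  [0, 15, 7, ∞]
  [11, 0, 2, ∞]
  [9, 8, 0, ∞]
  [9, 1, 3, 0]

This is the Floyd-Warshall all-pairs shortest-path computation. For each intermediate vertex k = 0, 1, …, 3, update dist[i][j] ← min(dist[i][j], dist[i][k] + dist[k][j]). The final matrix gives, for each (i, j), the minimum total weight of any directed path from i to j (possibly empty when i = j).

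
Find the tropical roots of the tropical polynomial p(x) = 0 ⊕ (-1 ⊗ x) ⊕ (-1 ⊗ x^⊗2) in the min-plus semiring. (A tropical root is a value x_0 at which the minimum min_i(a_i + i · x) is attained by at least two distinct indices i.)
Roots: {0, 1}

Each tropical root is a break point of the lower envelope of the lines y = a_i + i · x (there are 3 lines, with slopes 0, 1, ..., 2). Only the lines that attain the minimum somewhere contribute to roots; other lines are dominated. Here the surviving (envelope) indices are i = 2, i = 1, i = 0.
Intersections between consecutive envelope lines give the roots: for adjacent envelope indices i < j the intersection is x = (a_i − a_j) / (j − i). Reading off the sorted break points: {0, 1}.
Verification: at each break x_0, at least two indices attain the minimum of min_i(a_i + i · x_0).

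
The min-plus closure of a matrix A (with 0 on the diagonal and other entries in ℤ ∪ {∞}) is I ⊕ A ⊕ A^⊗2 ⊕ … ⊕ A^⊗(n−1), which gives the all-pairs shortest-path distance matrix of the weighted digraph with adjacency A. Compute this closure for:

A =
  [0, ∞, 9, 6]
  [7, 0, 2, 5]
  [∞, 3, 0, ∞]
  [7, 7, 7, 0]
Closure =
  [0, 12, 9, 6]
  [7, 0, 2, 5]
  [10, 3, 0, 8]
  [7, 7, 7, 0]

This is the Floyd-Warshall all-pairs shortest-path computation. For each intermediate vertex k = 0, 1, …, 3, update dist[i][j] ← min(dist[i][j], dist[i][k] + dist[k][j]). The final matrix gives, for each (i, j), the minimum total weight of any directed path from i to j (possibly empty when i = j).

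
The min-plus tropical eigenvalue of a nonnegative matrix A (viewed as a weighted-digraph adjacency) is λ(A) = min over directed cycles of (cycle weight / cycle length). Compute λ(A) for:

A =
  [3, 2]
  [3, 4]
λ(A) = 5/2

Enumerate directed cycles and compute their means (weight / length). Sample:
  cycle 0 → 0: weight = 3, length = 1, mean = 3/1 ≈ 3.000
  cycle 1 → 1: weight = 4, length = 1, mean = 4/1 ≈ 4.000
  cycle 0 → 1 → 0: weight = 5, length = 2, mean = 5/2 ≈ 2.500
  cycle 1 → 0 → 1: weight = 5, length = 2, mean = 5/2 ≈ 2.500
Minimum mean = 2.500, attained e.g. along the cycle 0 → 1 → 0 with weight 5 and length 2. So λ(A) = 5/2 = 5/2.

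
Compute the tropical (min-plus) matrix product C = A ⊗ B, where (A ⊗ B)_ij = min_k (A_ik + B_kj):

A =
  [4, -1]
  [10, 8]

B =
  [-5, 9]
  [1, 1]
A ⊗ B =
  [-1, 0]
  [5, 9]

Apply the min-plus product entry-by-entry:
  C[0][0] = min over k of (A[0][0] + B[0][0] = 4 + -5 = -1, A[0][1] + B[1][0] = -1 + 1 = 0) = -1 (attained at k = 0)
  C[0][1] = min over k of (A[0][0] + B[0][1] = 4 + 9 = 13, A[0][1] + B[1][1] = -1 + 1 = 0) = 0 (attained at k = 1)
  C[1][0] = min over k of (A[1][0] + B[0][0] = 10 + -5 = 5, A[1][1] + B[1][0] = 8 + 1 = 9) = 5 (attained at k = 0)
  C[1][1] = min over k of (A[1][0] + B[0][1] = 10 + 9 = 19, A[1][1] + B[1][1] = 8 + 1 = 9) = 9 (attained at k = 1)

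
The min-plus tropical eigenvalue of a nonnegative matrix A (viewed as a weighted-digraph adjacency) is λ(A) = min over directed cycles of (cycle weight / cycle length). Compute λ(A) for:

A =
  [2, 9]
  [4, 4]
λ(A) = 2

Enumerate directed cycles and compute their means (weight / length). Sample:
  cycle 0 → 0: weight = 2, length = 1, mean = 2/1 ≈ 2.000
  cycle 1 → 1: weight = 4, length = 1, mean = 4/1 ≈ 4.000
  cycle 0 → 1 → 0: weight = 13, length = 2, mean = 13/2 ≈ 6.500
  cycle 1 → 0 → 1: weight = 13, length = 2, mean = 13/2 ≈ 6.500
Minimum mean = 2.000, attained e.g. along the cycle 0 → 0 with weight 2 and length 1. So λ(A) = 2/1 = 2.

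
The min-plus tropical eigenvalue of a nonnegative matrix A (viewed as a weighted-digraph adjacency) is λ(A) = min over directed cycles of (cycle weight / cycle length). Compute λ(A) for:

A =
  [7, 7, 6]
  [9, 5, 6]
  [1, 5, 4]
λ(A) = 7/2

Enumerate directed cycles and compute their means (weight / length). Sample:
  cycle 0 → 0: weight = 7, length = 1, mean = 7/1 ≈ 7.000
  cycle 1 → 1: weight = 5, length = 1, mean = 5/1 ≈ 5.000
  cycle 2 → 2: weight = 4, length = 1, mean = 4/1 ≈ 4.000
  cycle 0 → 1 → 0: weight = 16, length = 2, mean = 16/2 ≈ 8.000
  cycle 0 → 2 → 0: weight = 7, length = 2, mean = 7/2 ≈ 3.500
  cycle 1 → 0 → 1: weight = 16, length = 2, mean = 16/2 ≈ 8.000
Minimum mean = 3.500, attained e.g. along the cycle 0 → 2 → 0 with weight 7 and length 2. So λ(A) = 7/2 = 7/2.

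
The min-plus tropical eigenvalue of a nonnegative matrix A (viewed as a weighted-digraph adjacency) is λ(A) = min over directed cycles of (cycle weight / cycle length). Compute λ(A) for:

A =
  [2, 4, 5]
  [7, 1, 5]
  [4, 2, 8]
λ(A) = 1

Enumerate directed cycles and compute their means (weight / length). Sample:
  cycle 0 → 0: weight = 2, length = 1, mean = 2/1 ≈ 2.000
  cycle 1 → 1: weight = 1, length = 1, mean = 1/1 ≈ 1.000
  cycle 2 → 2: weight = 8, length = 1, mean = 8/1 ≈ 8.000
  cycle 0 → 1 → 0: weight = 11, length = 2, mean = 11/2 ≈ 5.500
  cycle 0 → 2 → 0: weight = 9, length = 2, mean = 9/2 ≈ 4.500
  cycle 1 → 0 → 1: weight = 11, length = 2, mean = 11/2 ≈ 5.500
Minimum mean = 1.000, attained e.g. along the cycle 1 → 1 with weight 1 and length 1. So λ(A) = 1/1 = 1.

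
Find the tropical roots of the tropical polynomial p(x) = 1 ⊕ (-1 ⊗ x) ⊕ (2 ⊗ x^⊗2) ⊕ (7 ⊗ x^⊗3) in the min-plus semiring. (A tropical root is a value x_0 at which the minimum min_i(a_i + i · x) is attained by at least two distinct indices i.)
Roots: {-5, -3, 2}

Each tropical root is a break point of the lower envelope of the lines y = a_i + i · x (there are 4 lines, with slopes 0, 1, ..., 3). Only the lines that attain the minimum somewhere contribute to roots; other lines are dominated. Here the surviving (envelope) indices are i = 3, i = 2, i = 1, i = 0.
Intersections between consecutive envelope lines give the roots: for adjacent envelope indices i < j the intersection is x = (a_i − a_j) / (j − i). Reading off the sorted break points: {-5, -3, 2}.
Verification: at each break x_0, at least two indices attain the minimum of min_i(a_i + i · x_0).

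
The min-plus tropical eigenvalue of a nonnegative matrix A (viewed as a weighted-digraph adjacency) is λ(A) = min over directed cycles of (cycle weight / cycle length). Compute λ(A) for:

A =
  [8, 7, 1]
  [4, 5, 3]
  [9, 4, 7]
λ(A) = 3

Enumerate directed cycles and compute their means (weight / length). Sample:
  cycle 0 → 0: weight = 8, length = 1, mean = 8/1 ≈ 8.000
  cycle 1 → 1: weight = 5, length = 1, mean = 5/1 ≈ 5.000
  cycle 2 → 2: weight = 7, length = 1, mean = 7/1 ≈ 7.000
  cycle 0 → 1 → 0: weight = 11, length = 2, mean = 11/2 ≈ 5.500
  cycle 0 → 2 → 0: weight = 10, length = 2, mean = 10/2 ≈ 5.000
  cycle 1 → 0 → 1: weight = 11, length = 2, mean = 11/2 ≈ 5.500
Minimum mean = 3.000, attained e.g. along the cycle 0 → 2 → 1 → 0 with weight 9 and length 3. So λ(A) = 9/3 = 3.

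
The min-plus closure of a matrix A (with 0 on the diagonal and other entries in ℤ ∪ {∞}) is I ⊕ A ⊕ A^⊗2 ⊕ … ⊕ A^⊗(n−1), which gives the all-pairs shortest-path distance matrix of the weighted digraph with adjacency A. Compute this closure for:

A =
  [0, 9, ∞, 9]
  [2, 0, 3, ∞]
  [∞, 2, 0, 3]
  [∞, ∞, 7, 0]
Closure =
  [0, 9, 12, 9]
  [2, 0, 3, 6]
  [4, 2, 0, 3]
  [11, 9, 7, 0]

This is the Floyd-Warshall all-pairs shortest-path computation. For each intermediate vertex k = 0, 1, …, 3, update dist[i][j] ← min(dist[i][j], dist[i][k] + dist[k][j]). The final matrix gives, for each (i, j), the minimum total weight of any directed path from i to j (possibly empty when i = j).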